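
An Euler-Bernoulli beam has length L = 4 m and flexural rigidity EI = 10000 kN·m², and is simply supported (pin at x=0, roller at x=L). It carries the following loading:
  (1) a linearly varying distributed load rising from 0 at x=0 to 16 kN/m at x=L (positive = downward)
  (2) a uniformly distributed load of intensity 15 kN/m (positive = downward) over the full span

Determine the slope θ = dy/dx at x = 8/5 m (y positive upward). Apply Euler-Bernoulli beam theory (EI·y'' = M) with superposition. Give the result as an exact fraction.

Load 1 — triangular load w₀=16 kN/m (0→w₀ over full span):
  θ_1 = -w₀(7L⁴-30L²x²+15x⁴)/(360LEI) = -16·(7·4⁴-30·4²·(8/5)²+15·(8/5)⁴)/(360·4·10000) = -2584/3515625 rad
Load 2 — uniform load w=15 kN/m over full span:
  θ_2 = -w(L³-6Lx²+4x³)/(24EI) = -15·(4³-6·4·(8/5)²+4·(8/5)³)/(24·10000) = -37/31250 rad
Superposition: θ = Σ θ_i = -13493/7031250 rad ≈ -0.001919 rad

θ(8/5) = -13493/7031250 rad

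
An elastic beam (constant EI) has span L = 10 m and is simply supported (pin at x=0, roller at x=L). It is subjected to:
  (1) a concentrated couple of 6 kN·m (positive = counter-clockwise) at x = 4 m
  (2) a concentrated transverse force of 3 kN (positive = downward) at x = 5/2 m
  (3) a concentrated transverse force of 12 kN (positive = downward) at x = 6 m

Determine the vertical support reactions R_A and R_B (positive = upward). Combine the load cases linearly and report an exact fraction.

R_A = 153/20 kN, R_B = 147/20 kN

Load 1 — applied couple M₀=6 kN·m at a=4 m (b=L-a=6):
  R_A = M₀/L = 6/10 = 3/5 kN
  R_B = -M₀/L = -6/10 = -3/5 kN
Load 2 — point force P=3 kN at a=5/2 m (b=L-a=15/2):
  R_A = Pb/L = 3·(15/2)/10 = 9/4 kN
  R_B = Pa/L = 3·(5/2)/10 = 3/4 kN
Load 3 — point force P=12 kN at a=6 m (b=L-a=4):
  R_A = Pb/L = 12·4/10 = 24/5 kN
  R_B = Pa/L = 12·6/10 = 36/5 kN
Superposition: R_A = 153/20 kN, R_B = 147/20 kN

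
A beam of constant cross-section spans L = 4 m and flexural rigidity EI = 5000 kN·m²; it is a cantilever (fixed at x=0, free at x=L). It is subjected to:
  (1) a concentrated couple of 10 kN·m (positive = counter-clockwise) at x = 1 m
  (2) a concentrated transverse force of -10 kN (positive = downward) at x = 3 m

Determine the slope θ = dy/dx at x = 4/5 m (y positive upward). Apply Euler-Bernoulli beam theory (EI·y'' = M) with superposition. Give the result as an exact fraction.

θ(4/5) = 18/3125 rad

Load 1 — applied couple M₀=10 kN·m at a=1 m (b=L-a=3):
  θ_1 = M₀x/EI  [x≤a] = 10·(4/5)/5000 = 1/625 rad
Load 2 — point force P=-10 kN at a=3 m (b=L-a=1):
  θ_2 = -Px(2a-x)/(2EI)  [x≤a] = -(-10)·(4/5)·(2·3-(4/5))/(2·5000) = 13/3125 rad
Superposition: θ = Σ θ_i = 18/3125 rad ≈ 0.005760 rad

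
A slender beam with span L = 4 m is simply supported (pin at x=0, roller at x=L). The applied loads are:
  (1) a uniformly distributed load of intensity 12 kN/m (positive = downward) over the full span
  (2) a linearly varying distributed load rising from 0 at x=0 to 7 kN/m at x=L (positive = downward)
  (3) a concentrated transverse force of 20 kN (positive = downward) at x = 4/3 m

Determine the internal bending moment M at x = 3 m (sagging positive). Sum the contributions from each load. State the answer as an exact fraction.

Load 1 — uniform load w=12 kN/m over full span:
  M_1 = wx(L-x)/2 = 12·3·(4-3)/2 = 18 kN·m
Load 2 — triangular load w₀=7 kN/m (0→w₀ over full span):
  M_2 = w₀Lx/6 - w₀x³/(6L) = 7·4·3/6 - 7·3³/(6·4) = 49/8 kN·m
Load 3 — point force P=20 kN at a=4/3 m (b=L-a=8/3):
  M_3 = Pa(L-x)/L  [x>a] = 20·(4/3)·(4-3)/4 = 20/3 kN·m
Superposition: M = Σ M_i = 739/24 kN·m ≈ 30.791667 kN·m

M(3) = 739/24 kN·m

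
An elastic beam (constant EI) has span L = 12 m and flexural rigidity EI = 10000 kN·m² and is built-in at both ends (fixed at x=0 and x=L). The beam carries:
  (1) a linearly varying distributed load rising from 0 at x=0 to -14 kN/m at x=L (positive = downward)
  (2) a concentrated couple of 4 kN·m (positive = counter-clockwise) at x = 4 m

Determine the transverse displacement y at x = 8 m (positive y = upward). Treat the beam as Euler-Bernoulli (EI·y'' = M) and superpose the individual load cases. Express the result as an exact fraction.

y(8) = 2738/84375 m

Load 1 — triangular load w₀=-14 kN/m (0→w₀ over full span):
  y_1 = -w₀x²(L-x)²(x+2L)/(120LEI) = -(-14)·8²·(12-8)²·(8+2·12)/(120·12·10000) = 896/28125 m
Load 2 — applied couple M₀=4 kN·m at a=4 m (b=L-a=8):
  y_2 = (R_Ax³/6 - M_Ax²/2 - M₀(x-a)²/2)/EI  [x>a] with R_A=4/9, M_A=0 = ((4/9)·8³/6 - 0·8²/2 - 4·(8-4)²/2)/10000 = 2/3375 m
Superposition: y = Σ y_i = 2738/84375 m ≈ 0.032450 m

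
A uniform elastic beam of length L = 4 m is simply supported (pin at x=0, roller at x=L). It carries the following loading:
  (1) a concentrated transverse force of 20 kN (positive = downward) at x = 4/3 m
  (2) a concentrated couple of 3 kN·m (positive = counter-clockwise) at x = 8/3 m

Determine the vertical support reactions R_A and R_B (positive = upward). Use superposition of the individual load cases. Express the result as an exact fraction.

Load 1 — point force P=20 kN at a=4/3 m (b=L-a=8/3):
  R_A = Pb/L = 20·(8/3)/4 = 40/3 kN
  R_B = Pa/L = 20·(4/3)/4 = 20/3 kN
Load 2 — applied couple M₀=3 kN·m at a=8/3 m (b=L-a=4/3):
  R_A = M₀/L = 3/4 kN
  R_B = -M₀/L = -3/4 kN
Superposition: R_A = 169/12 kN, R_B = 71/12 kN

R_A = 169/12 kN, R_B = 71/12 kN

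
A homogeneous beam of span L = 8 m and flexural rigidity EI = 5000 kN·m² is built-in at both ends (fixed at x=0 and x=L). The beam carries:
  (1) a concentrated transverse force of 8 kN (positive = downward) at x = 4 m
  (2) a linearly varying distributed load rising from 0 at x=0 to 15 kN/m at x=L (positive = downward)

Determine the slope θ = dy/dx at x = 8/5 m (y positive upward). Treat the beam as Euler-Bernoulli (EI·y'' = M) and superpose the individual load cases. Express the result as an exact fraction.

Load 1 — point force P=8 kN at a=4 m (b=L-a=4):
  θ_1 = -Pb²x(2aL-(3a+b)x)/(2L³EI)  [x≤a] = -8·4²·(8/5)·(2·4·8-(3·4+4)·(8/5))/(2·8³·5000) = -24/15625 rad
Load 2 — triangular load w₀=15 kN/m (0→w₀ over full span):
  θ_2 = -w₀(2x(L-x)(L-2x)(x+2L)+x²(L-x)²)/(120LEI) = -15·(2·(8/5)·(8-(8/5))·(8-2·(8/5))·((8/5)+2·8)+(8/5)²·(8-(8/5))²)/(120·8·5000) = -448/78125 rad
Superposition: θ = Σ θ_i = -568/78125 rad ≈ -0.007270 rad

θ(8/5) = -568/78125 rad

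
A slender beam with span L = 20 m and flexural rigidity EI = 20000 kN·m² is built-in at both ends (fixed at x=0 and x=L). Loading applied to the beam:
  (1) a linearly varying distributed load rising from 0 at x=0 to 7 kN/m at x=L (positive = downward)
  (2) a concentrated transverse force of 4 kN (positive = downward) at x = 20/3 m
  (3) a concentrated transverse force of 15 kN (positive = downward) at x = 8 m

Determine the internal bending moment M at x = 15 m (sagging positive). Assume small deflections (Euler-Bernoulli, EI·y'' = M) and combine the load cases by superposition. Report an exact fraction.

M(15) = 23383/1080 kN·m

Load 1 — triangular load w₀=7 kN/m (0→w₀ over full span):
  M_1 = 3w₀Lx/20 - w₀L²/30 - w₀x³/(6L) = 3·7·20·15/20 - 7·20²/30 - 7·15³/(6·20) = 595/24 kN·m
Load 2 — point force P=4 kN at a=20/3 m (b=L-a=40/3):
  M_2 = Pa²(a+3b)(L-x)/L³ - Pa²b/L²  [x>a] = 4·(20/3)²·((20/3)+3·(40/3))·(20-15)/20³ - 4·(20/3)²·(40/3)/20² = -20/27 kN·m
Load 3 — point force P=15 kN at a=8 m (b=L-a=12):
  M_3 = Pa²(a+3b)(L-x)/L³ - Pa²b/L²  [x>a] = 15·8²·(8+3·12)·(20-15)/20³ - 15·8²·12/20² = -12/5 kN·m
Superposition: M = Σ M_i = 23383/1080 kN·m ≈ 21.650926 kN·m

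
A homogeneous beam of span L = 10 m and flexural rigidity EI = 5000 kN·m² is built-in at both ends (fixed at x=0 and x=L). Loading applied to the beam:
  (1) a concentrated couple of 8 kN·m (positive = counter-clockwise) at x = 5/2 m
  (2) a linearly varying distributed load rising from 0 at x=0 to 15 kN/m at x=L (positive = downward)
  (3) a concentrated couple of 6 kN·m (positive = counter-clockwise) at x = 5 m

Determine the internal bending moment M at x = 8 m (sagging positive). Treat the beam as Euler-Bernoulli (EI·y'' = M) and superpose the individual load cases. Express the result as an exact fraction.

M(8) = 12/5 kN·m

Load 1 — applied couple M₀=8 kN·m at a=5/2 m (b=L-a=15/2):
  M_1 = R_Ax - M_A - M₀  [x>a] with R_A=9/10, M_A=-3/2 = (9/10)·8 - (-3/2) - 8 = 7/10 kN·m
Load 2 — triangular load w₀=15 kN/m (0→w₀ over full span):
  M_2 = 3w₀Lx/20 - w₀L²/30 - w₀x³/(6L) = 3·15·10·8/20 - 15·10²/30 - 15·8³/(6·10) = 2 kN·m
Load 3 — applied couple M₀=6 kN·m at a=5 m (b=L-a=5):
  M_3 = R_Ax - M_A - M₀  [x>a] with R_A=9/10, M_A=3/2 = (9/10)·8 - (3/2) - 6 = -3/10 kN·m
Superposition: M = Σ M_i = 12/5 kN·m ≈ 2.400000 kN·m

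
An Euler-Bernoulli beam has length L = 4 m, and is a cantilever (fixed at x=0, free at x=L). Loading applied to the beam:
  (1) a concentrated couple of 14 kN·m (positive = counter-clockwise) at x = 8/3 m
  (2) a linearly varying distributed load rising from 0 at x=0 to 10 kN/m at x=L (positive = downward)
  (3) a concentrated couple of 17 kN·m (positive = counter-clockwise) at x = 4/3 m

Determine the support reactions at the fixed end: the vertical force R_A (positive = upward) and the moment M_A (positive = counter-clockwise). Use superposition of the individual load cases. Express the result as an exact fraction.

R_A = 20 kN, M_A = 67/3 kN·m

Load 1 — applied couple M₀=14 kN·m at a=8/3 m (b=L-a=4/3):
  R_A = 0 kN
  M_A = -M₀ = -14 kN·m
Load 2 — triangular load w₀=10 kN/m (0→w₀ over full span):
  R_A = w₀L/2 = 10·4/2 = 20 kN
  M_A = w₀L²/3 = 10·4²/3 = 160/3 kN·m
Load 3 — applied couple M₀=17 kN·m at a=4/3 m (b=L-a=8/3):
  R_A = 0 kN
  M_A = -M₀ = -17 kN·m
Superposition: R_A = 20 kN, M_A = 67/3 kN·m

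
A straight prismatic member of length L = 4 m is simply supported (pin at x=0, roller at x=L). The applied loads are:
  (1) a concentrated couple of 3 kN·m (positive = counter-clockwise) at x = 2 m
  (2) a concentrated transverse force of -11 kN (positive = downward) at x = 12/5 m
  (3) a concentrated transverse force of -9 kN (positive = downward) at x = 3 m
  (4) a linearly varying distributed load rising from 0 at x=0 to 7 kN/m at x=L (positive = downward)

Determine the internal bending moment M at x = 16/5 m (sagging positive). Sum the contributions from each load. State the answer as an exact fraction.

M(16/5) = -738/125 kN·m

Load 1 — applied couple M₀=3 kN·m at a=2 m (b=L-a=2):
  M_1 = M₀x/L - M₀  [x>a] = 3·(16/5)/4 - 3 = -3/5 kN·m
Load 2 — point force P=-11 kN at a=12/5 m (b=L-a=8/5):
  M_2 = Pa(L-x)/L  [x>a] = (-11)·(12/5)·(4-(16/5))/4 = -132/25 kN·m
Load 3 — point force P=-9 kN at a=3 m (b=L-a=1):
  M_3 = Pa(L-x)/L  [x>a] = (-9)·3·(4-(16/5))/4 = -27/5 kN·m
Load 4 — triangular load w₀=7 kN/m (0→w₀ over full span):
  M_4 = w₀Lx/6 - w₀x³/(6L) = 7·4·(16/5)/6 - 7·(16/5)³/(6·4) = 672/125 kN·m
Superposition: M = Σ M_i = -738/125 kN·m ≈ -5.904000 kN·m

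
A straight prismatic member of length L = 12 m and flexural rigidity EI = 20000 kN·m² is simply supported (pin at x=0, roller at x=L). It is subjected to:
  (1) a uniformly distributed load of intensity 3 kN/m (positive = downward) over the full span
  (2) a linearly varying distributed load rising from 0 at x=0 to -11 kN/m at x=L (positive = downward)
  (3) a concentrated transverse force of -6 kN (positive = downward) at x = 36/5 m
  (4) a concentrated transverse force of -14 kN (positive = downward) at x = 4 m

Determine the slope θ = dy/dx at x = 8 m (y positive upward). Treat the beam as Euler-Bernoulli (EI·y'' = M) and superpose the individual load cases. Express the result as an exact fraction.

Load 1 — uniform load w=3 kN/m over full span:
  θ_1 = -w(L³-6Lx²+4x³)/(24EI) = -3·(12³-6·12·8²+4·8³)/(24·20000) = 13/2500 rad
Load 2 — triangular load w₀=-11 kN/m (0→w₀ over full span):
  θ_2 = -w₀(7L⁴-30L²x²+15x⁴)/(360LEI) = -(-11)·(7·12⁴-30·12²·8²+15·8⁴)/(360·12·20000) = -1001/112500 rad
Load 3 — point force P=-6 kN at a=36/5 m (b=L-a=24/5):
  θ_3 = -Pa(2L²-6Lx+3x²+a²)/(6LEI)  [x>a] = -(-6)·(36/5)·(2·12²-6·12·8+3·8²+(36/5)²)/(6·12·20000) = -207/156250 rad
Load 4 — point force P=-14 kN at a=4 m (b=L-a=8):
  θ_4 = -Pa(2L²-6Lx+3x²+a²)/(6LEI)  [x>a] = -(-14)·4·(2·12²-6·12·8+3·8²+4²)/(6·12·20000) = -7/2250 rad
Superposition: θ = Σ θ_i = -5719/703125 rad ≈ -0.008134 rad

θ(8) = -5719/703125 rad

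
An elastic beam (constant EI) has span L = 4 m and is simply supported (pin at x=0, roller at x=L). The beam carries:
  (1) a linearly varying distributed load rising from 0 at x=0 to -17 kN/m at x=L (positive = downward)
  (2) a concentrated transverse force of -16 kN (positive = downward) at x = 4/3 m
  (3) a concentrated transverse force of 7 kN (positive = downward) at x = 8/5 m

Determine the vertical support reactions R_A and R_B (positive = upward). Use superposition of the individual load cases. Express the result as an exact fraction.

Load 1 — triangular load w₀=-17 kN/m (0→w₀ over full span):
  R_A = w₀L/6 = (-17)·4/6 = -34/3 kN
  R_B = w₀L/3 = (-17)·4/3 = -68/3 kN
Load 2 — point force P=-16 kN at a=4/3 m (b=L-a=8/3):
  R_A = Pb/L = (-16)·(8/3)/4 = -32/3 kN
  R_B = Pa/L = (-16)·(4/3)/4 = -16/3 kN
Load 3 — point force P=7 kN at a=8/5 m (b=L-a=12/5):
  R_A = Pb/L = 7·(12/5)/4 = 21/5 kN
  R_B = Pa/L = 7·(8/5)/4 = 14/5 kN
Superposition: R_A = -89/5 kN, R_B = -126/5 kN

R_A = -89/5 kN, R_B = -126/5 kN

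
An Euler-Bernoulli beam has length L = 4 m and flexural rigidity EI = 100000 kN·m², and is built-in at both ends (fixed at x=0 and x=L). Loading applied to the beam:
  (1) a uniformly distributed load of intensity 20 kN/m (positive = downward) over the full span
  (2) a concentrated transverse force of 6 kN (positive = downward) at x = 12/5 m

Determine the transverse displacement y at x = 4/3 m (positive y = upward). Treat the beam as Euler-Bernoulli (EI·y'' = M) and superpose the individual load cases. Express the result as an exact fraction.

y(4/3) = -11152/94921875 m

Load 1 — uniform load w=20 kN/m over full span:
  y_1 = -wx²(L-x)²/(24EI) = -20·(4/3)²·(4-(4/3))²/(24·100000) = -16/151875 m
Load 2 — point force P=6 kN at a=12/5 m (b=L-a=8/5):
  y_2 = -Pb²x²(3aL-(3a+b)x)/(6L³EI)  [x≤a] = -6·(8/5)²·(4/3)²·(3·(12/5)·4-(3·(12/5)+(8/5))·(4/3))/(6·4³·100000) = -128/10546875 m
Superposition: y = Σ y_i = -11152/94921875 m ≈ -0.000117 m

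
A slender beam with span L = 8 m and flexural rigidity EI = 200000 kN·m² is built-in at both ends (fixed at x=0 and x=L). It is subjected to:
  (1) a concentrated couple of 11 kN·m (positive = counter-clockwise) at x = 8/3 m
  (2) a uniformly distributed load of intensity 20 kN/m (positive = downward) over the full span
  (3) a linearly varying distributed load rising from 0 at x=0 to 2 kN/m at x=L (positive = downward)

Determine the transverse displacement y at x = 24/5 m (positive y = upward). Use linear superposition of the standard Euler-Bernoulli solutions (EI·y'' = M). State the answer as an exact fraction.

y(24/5) = -435214/439453125 m

Load 1 — applied couple M₀=11 kN·m at a=8/3 m (b=L-a=16/3):
  y_1 = (R_Ax³/6 - M_Ax²/2 - M₀(x-a)²/2)/EI  [x>a] with R_A=11/6, M_A=0 = ((11/6)·(24/5)³/6 - 0·(24/5)²/2 - 11·((24/5)-(8/3))²/2)/200000 = 154/3515625 m
Load 2 — uniform load w=20 kN/m over full span:
  y_2 = -wx²(L-x)²/(24EI) = -20·(24/5)²·(8-(24/5))²/(24·200000) = -384/390625 m
Load 3 — triangular load w₀=2 kN/m (0→w₀ over full span):
  y_3 = -w₀x²(L-x)²(x+2L)/(120LEI) = -2·(24/5)²·(8-(24/5))²·((24/5)+2·8)/(120·8·200000) = -2496/48828125 m
Superposition: y = Σ y_i = -435214/439453125 m ≈ -0.000990 m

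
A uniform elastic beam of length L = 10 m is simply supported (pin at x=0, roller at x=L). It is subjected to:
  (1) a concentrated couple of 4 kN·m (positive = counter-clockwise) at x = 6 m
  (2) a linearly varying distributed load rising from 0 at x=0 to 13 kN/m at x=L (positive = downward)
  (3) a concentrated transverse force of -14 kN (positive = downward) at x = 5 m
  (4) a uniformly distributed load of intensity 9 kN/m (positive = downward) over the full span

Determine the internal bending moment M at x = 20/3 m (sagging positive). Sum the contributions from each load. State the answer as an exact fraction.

Load 1 — applied couple M₀=4 kN·m at a=6 m (b=L-a=4):
  M_1 = M₀x/L - M₀  [x>a] = 4·(20/3)/10 - 4 = -4/3 kN·m
Load 2 — triangular load w₀=13 kN/m (0→w₀ over full span):
  M_2 = w₀Lx/6 - w₀x³/(6L) = 13·10·(20/3)/6 - 13·(20/3)³/(6·10) = 6500/81 kN·m
Load 3 — point force P=-14 kN at a=5 m (b=L-a=5):
  M_3 = Pa(L-x)/L  [x>a] = (-14)·5·(10-(20/3))/10 = -70/3 kN·m
Load 4 — uniform load w=9 kN/m over full span:
  M_4 = wx(L-x)/2 = 9·(20/3)·(10-(20/3))/2 = 100 kN·m
Superposition: M = Σ M_i = 12602/81 kN·m ≈ 155.580247 kN·m

M(20/3) = 12602/81 kN·m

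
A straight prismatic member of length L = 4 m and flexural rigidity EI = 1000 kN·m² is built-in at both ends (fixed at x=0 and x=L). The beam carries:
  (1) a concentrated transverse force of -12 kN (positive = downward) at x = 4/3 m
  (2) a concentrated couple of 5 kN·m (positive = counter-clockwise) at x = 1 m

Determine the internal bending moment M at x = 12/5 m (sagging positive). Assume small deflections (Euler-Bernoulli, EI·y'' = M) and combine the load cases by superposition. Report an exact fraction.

M(12/5) = -1519/720 kN·m

Load 1 — point force P=-12 kN at a=4/3 m (b=L-a=8/3):
  M_1 = Pa²(a+3b)(L-x)/L³ - Pa²b/L²  [x>a] = (-12)·(4/3)²·((4/3)+3·(8/3))·(4-(12/5))/4³ - (-12)·(4/3)²·(8/3)/4² = -64/45 kN·m
Load 2 — applied couple M₀=5 kN·m at a=1 m (b=L-a=3):
  M_2 = R_Ax - M_A - M₀  [x>a] with R_A=45/32, M_A=-15/16 = (45/32)·(12/5) - (-15/16) - 5 = -11/16 kN·m
Superposition: M = Σ M_i = -1519/720 kN·m ≈ -2.109722 kN·m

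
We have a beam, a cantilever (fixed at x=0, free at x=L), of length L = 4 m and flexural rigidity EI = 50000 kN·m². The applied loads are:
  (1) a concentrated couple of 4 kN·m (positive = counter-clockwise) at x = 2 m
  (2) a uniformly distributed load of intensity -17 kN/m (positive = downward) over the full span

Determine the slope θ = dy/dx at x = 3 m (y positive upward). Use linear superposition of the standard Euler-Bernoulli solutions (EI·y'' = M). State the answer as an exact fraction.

Load 1 — applied couple M₀=4 kN·m at a=2 m (b=L-a=2):
  θ_1 = M₀a/EI  [x>a] = 4·2/50000 = 1/6250 rad
Load 2 — uniform load w=-17 kN/m over full span:
  θ_2 = -wx(x²-3Lx+3L²)/(6EI) = -(-17)·3·(3²-3·4·3+3·4²)/(6·50000) = 357/100000 rad
Superposition: θ = Σ θ_i = 373/100000 rad ≈ 0.003730 rad

θ(3) = 373/100000 rad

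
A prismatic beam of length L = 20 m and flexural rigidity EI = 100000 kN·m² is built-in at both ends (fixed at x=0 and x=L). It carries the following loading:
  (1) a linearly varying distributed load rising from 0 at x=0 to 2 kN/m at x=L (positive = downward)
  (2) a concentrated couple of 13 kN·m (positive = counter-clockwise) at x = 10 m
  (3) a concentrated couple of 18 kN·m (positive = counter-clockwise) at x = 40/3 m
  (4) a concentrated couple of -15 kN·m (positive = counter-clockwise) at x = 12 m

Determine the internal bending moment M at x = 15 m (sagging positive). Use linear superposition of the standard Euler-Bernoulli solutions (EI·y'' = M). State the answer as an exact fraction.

M(15) = 367/120 kN·m

Load 1 — triangular load w₀=2 kN/m (0→w₀ over full span):
  M_1 = 3w₀Lx/20 - w₀L²/30 - w₀x³/(6L) = 3·2·20·15/20 - 2·20²/30 - 2·15³/(6·20) = 85/12 kN·m
Load 2 — applied couple M₀=13 kN·m at a=10 m (b=L-a=10):
  M_2 = R_Ax - M_A - M₀  [x>a] with R_A=39/40, M_A=13/4 = (39/40)·15 - (13/4) - 13 = -13/8 kN·m
Load 3 — applied couple M₀=18 kN·m at a=40/3 m (b=L-a=20/3):
  M_3 = R_Ax - M_A - M₀  [x>a] with R_A=6/5, M_A=6 = (6/5)·15 - 6 - 18 = -6 kN·m
Load 4 — applied couple M₀=-15 kN·m at a=12 m (b=L-a=8):
  M_4 = R_Ax - M_A - M₀  [x>a] with R_A=-27/25, M_A=-24/5 = (-27/25)·15 - (-24/5) - (-15) = 18/5 kN·m
Superposition: M = Σ M_i = 367/120 kN·m ≈ 3.058333 kN·m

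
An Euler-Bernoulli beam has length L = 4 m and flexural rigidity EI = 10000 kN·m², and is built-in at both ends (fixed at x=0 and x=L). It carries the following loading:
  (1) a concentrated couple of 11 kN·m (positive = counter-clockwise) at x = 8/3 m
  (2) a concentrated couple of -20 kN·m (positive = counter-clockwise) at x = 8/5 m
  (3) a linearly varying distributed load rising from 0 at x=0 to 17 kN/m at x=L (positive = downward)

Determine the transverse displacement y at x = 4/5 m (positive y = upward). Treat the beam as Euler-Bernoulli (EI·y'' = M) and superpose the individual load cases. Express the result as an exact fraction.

y(4/5) = -48329/175781250 m

Load 1 — applied couple M₀=11 kN·m at a=8/3 m (b=L-a=4/3):
  y_1 = (R_Ax³/6 - M_Ax²/2)/EI  [x≤a] with R_A=11/3, M_A=11/3 = ((11/3)·(4/5)³/6 - (11/3)·(4/5)²/2)/10000 = -121/1406250 m
Load 2 — applied couple M₀=-20 kN·m at a=8/5 m (b=L-a=12/5):
  y_2 = (R_Ax³/6 - M_Ax²/2)/EI  [x≤a] with R_A=-36/5, M_A=-12/5 = ((-36/5)·(4/5)³/6 - (-12/5)·(4/5)²/2)/10000 = 6/390625 m
Load 3 — triangular load w₀=17 kN/m (0→w₀ over full span):
  y_3 = -w₀x²(L-x)²(x+2L)/(120LEI) = -17·(4/5)²·(4-(4/5))²·((4/5)+2·4)/(120·4·10000) = -5984/29296875 m
Superposition: y = Σ y_i = -48329/175781250 m ≈ -0.000275 m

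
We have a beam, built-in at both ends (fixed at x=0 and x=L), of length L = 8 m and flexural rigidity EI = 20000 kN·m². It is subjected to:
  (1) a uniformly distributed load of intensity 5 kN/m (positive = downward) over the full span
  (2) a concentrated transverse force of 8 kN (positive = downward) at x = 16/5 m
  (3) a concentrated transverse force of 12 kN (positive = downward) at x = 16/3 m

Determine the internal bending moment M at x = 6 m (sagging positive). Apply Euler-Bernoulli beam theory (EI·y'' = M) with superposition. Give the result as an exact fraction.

M(6) = 7174/1125 kN·m

Load 1 — uniform load w=5 kN/m over full span:
  M_1 = wLx/2 - wL²/12 - wx²/2 = 5·8·6/2 - 5·8²/12 - 5·6²/2 = 10/3 kN·m
Load 2 — point force P=8 kN at a=16/5 m (b=L-a=24/5):
  M_2 = Pa²(a+3b)(L-x)/L³ - Pa²b/L²  [x>a] = 8·(16/5)²·((16/5)+3·(24/5))·(8-6)/8³ - 8·(16/5)²·(24/5)/8² = -64/125 kN·m
Load 3 — point force P=12 kN at a=16/3 m (b=L-a=8/3):
  M_3 = Pa²(a+3b)(L-x)/L³ - Pa²b/L²  [x>a] = 12·(16/3)²·((16/3)+3·(8/3))·(8-6)/8³ - 12·(16/3)²·(8/3)/8² = 32/9 kN·m
Superposition: M = Σ M_i = 7174/1125 kN·m ≈ 6.376889 kN·m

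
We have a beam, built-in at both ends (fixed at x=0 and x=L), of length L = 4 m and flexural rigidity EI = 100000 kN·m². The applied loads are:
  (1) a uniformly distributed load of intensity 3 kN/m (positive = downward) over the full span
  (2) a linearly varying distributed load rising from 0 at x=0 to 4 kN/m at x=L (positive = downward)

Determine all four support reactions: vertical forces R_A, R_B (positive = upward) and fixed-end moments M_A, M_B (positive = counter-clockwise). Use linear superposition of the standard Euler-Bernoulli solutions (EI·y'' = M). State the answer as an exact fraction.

Load 1 — uniform load w=3 kN/m over full span:
  R_A = wL/2 = 3·4/2 = 6 kN
  M_A = wL²/12 = 3·4²/12 = 4 kN·m
  R_B = wL/2 = 3·4/2 = 6 kN
  M_B = -wL²/12 = -3·4²/12 = -4 kN·m
Load 2 — triangular load w₀=4 kN/m (0→w₀ over full span):
  R_A = 3w₀L/20 = 3·4·4/20 = 12/5 kN
  M_A = w₀L²/30 = 4·4²/30 = 32/15 kN·m
  R_B = 7w₀L/20 = 7·4·4/20 = 28/5 kN
  M_B = -w₀L²/20 = -4·4²/20 = -16/5 kN·m
Superposition: R_A = 42/5 kN, M_A = 92/15 kN·m, R_B = 58/5 kN, M_B = -36/5 kN·m

R_A = 42/5 kN, M_A = 92/15 kN·m, R_B = 58/5 kN, M_B = -36/5 kN·m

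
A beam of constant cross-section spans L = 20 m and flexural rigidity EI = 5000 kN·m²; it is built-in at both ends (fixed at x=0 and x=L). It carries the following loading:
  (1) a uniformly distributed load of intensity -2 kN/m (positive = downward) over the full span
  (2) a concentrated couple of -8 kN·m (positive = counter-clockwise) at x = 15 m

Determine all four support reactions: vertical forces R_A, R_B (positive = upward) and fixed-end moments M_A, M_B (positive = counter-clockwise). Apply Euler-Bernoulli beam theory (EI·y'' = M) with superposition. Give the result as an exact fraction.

Load 1 — uniform load w=-2 kN/m over full span:
  R_A = wL/2 = (-2)·20/2 = -20 kN
  M_A = wL²/12 = (-2)·20²/12 = -200/3 kN·m
  R_B = wL/2 = (-2)·20/2 = -20 kN
  M_B = -wL²/12 = -(-2)·20²/12 = 200/3 kN·m
Load 2 — applied couple M₀=-8 kN·m at a=15 m (b=L-a=5):
  R_A = 6M₀ab/L³ = 6·(-8)·15·5/20³ = -9/20 kN
  M_A = M₀b(2a-b)/L² = (-8)·5·(2·15-5)/20² = -5/2 kN·m
  R_B = -6M₀ab/L³ = -6·(-8)·15·5/20³ = 9/20 kN
  M_B = M₀a(2b-a)/L² = (-8)·15·(2·5-15)/20² = 3/2 kN·m
Superposition: R_A = -409/20 kN, M_A = -415/6 kN·m, R_B = -391/20 kN, M_B = 409/6 kN·m

R_A = -409/20 kN, M_A = -415/6 kN·m, R_B = -391/20 kN, M_B = 409/6 kN·m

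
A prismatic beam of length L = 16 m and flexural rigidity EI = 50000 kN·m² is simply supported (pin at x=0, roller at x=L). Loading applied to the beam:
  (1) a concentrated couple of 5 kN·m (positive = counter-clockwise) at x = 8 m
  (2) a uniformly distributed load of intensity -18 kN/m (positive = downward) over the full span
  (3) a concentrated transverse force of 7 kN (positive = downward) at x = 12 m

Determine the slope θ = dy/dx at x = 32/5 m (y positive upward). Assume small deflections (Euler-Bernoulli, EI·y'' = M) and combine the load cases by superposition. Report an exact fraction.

θ(32/5) = 82333/4687500 rad

Load 1 — applied couple M₀=5 kN·m at a=8 m (b=L-a=8):
  θ_1 = (M₀x²/(2L)+C₁)/EI  [x≤a] with C₁=M₀(3b²-L²)/(6L)=-10/3 = (5·(32/5)²/(2·16)+(-10/3))/50000 = 23/375000 rad
Load 2 — uniform load w=-18 kN/m over full span:
  θ_2 = -w(L³-6Lx²+4x³)/(24EI) = -(-18)·(16³-6·16·(32/5)²+4·(32/5)³)/(24·50000) = 7104/390625 rad
Load 3 — point force P=7 kN at a=12 m (b=L-a=4):
  θ_3 = -Pb(L²-b²-3x²)/(6LEI)  [x≤a] = -7·4·(16²-4²-3·(32/5)²)/(6·16·50000) = -427/625000 rad
Superposition: θ = Σ θ_i = 82333/4687500 rad ≈ 0.017564 rad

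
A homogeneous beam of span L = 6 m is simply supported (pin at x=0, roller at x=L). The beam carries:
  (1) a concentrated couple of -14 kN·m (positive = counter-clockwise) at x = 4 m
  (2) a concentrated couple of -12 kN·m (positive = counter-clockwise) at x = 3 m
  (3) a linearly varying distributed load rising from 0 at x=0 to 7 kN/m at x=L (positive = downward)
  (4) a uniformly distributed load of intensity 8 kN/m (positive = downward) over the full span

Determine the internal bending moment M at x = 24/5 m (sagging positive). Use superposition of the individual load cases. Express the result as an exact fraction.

Load 1 — applied couple M₀=-14 kN·m at a=4 m (b=L-a=2):
  M_1 = M₀x/L - M₀  [x>a] = (-14)·(24/5)/6 - (-14) = 14/5 kN·m
Load 2 — applied couple M₀=-12 kN·m at a=3 m (b=L-a=3):
  M_2 = M₀x/L - M₀  [x>a] = (-12)·(24/5)/6 - (-12) = 12/5 kN·m
Load 3 — triangular load w₀=7 kN/m (0→w₀ over full span):
  M_3 = w₀Lx/6 - w₀x³/(6L) = 7·6·(24/5)/6 - 7·(24/5)³/(6·6) = 1512/125 kN·m
Load 4 — uniform load w=8 kN/m over full span:
  M_4 = wx(L-x)/2 = 8·(24/5)·(6-(24/5))/2 = 576/25 kN·m
Superposition: M = Σ M_i = 5042/125 kN·m ≈ 40.336000 kN·m

M(24/5) = 5042/125 kN·m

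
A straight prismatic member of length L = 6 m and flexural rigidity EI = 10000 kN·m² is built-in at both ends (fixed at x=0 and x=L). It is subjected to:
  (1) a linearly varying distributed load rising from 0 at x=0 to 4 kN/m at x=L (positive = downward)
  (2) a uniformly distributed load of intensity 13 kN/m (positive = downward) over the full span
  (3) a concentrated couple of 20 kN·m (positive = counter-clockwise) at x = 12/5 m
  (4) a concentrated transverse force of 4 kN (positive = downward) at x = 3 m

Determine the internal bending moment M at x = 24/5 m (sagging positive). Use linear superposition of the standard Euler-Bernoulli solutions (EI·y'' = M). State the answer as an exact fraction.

M(24/5) = -166/125 kN·m

Load 1 — triangular load w₀=4 kN/m (0→w₀ over full span):
  M_1 = 3w₀Lx/20 - w₀L²/30 - w₀x³/(6L) = 3·4·6·(24/5)/20 - 4·6²/30 - 4·(24/5)³/(6·6) = 24/125 kN·m
Load 2 — uniform load w=13 kN/m over full span:
  M_2 = wLx/2 - wL²/12 - wx²/2 = 13·6·(24/5)/2 - 13·6²/12 - 13·(24/5)²/2 = -39/25 kN·m
Load 3 — applied couple M₀=20 kN·m at a=12/5 m (b=L-a=18/5):
  M_3 = R_Ax - M_A - M₀  [x>a] with R_A=24/5, M_A=12/5 = (24/5)·(24/5) - (12/5) - 20 = 16/25 kN·m
Load 4 — point force P=4 kN at a=3 m (b=L-a=3):
  M_4 = Pa²(a+3b)(L-x)/L³ - Pa²b/L²  [x>a] = 4·3²·(3+3·3)·(6-(24/5))/6³ - 4·3²·3/6² = -3/5 kN·m
Superposition: M = Σ M_i = -166/125 kN·m ≈ -1.328000 kN·m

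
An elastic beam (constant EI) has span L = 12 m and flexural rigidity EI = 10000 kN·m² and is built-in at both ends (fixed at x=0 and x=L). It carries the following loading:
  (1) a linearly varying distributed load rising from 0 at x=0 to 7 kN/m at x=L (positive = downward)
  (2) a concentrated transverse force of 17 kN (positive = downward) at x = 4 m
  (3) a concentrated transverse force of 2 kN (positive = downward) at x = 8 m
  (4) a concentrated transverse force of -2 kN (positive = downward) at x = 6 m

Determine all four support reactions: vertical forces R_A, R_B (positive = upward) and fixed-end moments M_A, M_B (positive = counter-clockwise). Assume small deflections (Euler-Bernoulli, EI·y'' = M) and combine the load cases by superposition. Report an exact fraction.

R_A = 1112/45 kN, M_A = 313/5 kN·m, R_B = 1543/45 kN, M_B = -991/15 kN·m

Load 1 — triangular load w₀=7 kN/m (0→w₀ over full span):
  R_A = 3w₀L/20 = 3·7·12/20 = 63/5 kN
  M_A = w₀L²/30 = 7·12²/30 = 168/5 kN·m
  R_B = 7w₀L/20 = 7·7·12/20 = 147/5 kN
  M_B = -w₀L²/20 = -7·12²/20 = -252/5 kN·m
Load 2 — point force P=17 kN at a=4 m (b=L-a=8):
  R_A = Pb²(3a+b)/L³ = 17·8²·(3·4+8)/12³ = 340/27 kN
  M_A = Pab²/L² = 17·4·8²/12² = 272/9 kN·m
  R_B = Pa²(a+3b)/L³ = 17·4²·(4+3·8)/12³ = 119/27 kN
  M_B = -Pa²b/L² = -17·4²·8/12² = -136/9 kN·m
Load 3 — point force P=2 kN at a=8 m (b=L-a=4):
  R_A = Pb²(3a+b)/L³ = 2·4²·(3·8+4)/12³ = 14/27 kN
  M_A = Pab²/L² = 2·8·4²/12² = 16/9 kN·m
  R_B = Pa²(a+3b)/L³ = 2·8²·(8+3·4)/12³ = 40/27 kN
  M_B = -Pa²b/L² = -2·8²·4/12² = -32/9 kN·m
Load 4 — point force P=-2 kN at a=6 m (b=L-a=6):
  R_A = Pb²(3a+b)/L³ = (-2)·6²·(3·6+6)/12³ = -1 kN
  M_A = Pab²/L² = (-2)·6·6²/12² = -3 kN·m
  R_B = Pa²(a+3b)/L³ = (-2)·6²·(6+3·6)/12³ = -1 kN
  M_B = -Pa²b/L² = -(-2)·6²·6/12² = 3 kN·m
Superposition: R_A = 1112/45 kN, M_A = 313/5 kN·m, R_B = 1543/45 kN, M_B = -991/15 kN·m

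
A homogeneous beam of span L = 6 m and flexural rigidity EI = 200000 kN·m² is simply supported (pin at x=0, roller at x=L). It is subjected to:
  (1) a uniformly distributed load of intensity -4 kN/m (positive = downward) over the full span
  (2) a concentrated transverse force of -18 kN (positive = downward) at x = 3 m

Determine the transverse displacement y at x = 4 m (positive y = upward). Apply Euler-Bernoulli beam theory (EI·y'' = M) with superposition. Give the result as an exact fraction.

y(4) = 383/600000 m

Load 1 — uniform load w=-4 kN/m over full span:
  y_1 = -wx(L³-2Lx²+x³)/(24EI) = -(-4)·4·(6³-2·6·4²+4³)/(24·200000) = 11/37500 m
Load 2 — point force P=-18 kN at a=3 m (b=L-a=3):
  y_2 = -Pa(L-x)(2Lx-a²-x²)/(6LEI)  [x>a] = -(-18)·3·(6-4)·(2·6·4-3²-4²)/(6·6·200000) = 69/200000 m
Superposition: y = Σ y_i = 383/600000 m ≈ 0.000638 m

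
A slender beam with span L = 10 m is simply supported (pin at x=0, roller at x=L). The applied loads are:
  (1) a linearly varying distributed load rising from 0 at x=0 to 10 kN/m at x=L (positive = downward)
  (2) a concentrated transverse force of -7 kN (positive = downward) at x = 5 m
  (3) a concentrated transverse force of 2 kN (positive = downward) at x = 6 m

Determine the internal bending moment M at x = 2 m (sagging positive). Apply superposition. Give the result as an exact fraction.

Load 1 — triangular load w₀=10 kN/m (0→w₀ over full span):
  M_1 = w₀Lx/6 - w₀x³/(6L) = 10·10·2/6 - 10·2³/(6·10) = 32 kN·m
Load 2 — point force P=-7 kN at a=5 m (b=L-a=5):
  M_2 = Pbx/L  [x≤a] = (-7)·5·2/10 = -7 kN·m
Load 3 — point force P=2 kN at a=6 m (b=L-a=4):
  M_3 = Pbx/L  [x≤a] = 2·4·2/10 = 8/5 kN·m
Superposition: M = Σ M_i = 133/5 kN·m ≈ 26.600000 kN·m

M(2) = 133/5 kN·m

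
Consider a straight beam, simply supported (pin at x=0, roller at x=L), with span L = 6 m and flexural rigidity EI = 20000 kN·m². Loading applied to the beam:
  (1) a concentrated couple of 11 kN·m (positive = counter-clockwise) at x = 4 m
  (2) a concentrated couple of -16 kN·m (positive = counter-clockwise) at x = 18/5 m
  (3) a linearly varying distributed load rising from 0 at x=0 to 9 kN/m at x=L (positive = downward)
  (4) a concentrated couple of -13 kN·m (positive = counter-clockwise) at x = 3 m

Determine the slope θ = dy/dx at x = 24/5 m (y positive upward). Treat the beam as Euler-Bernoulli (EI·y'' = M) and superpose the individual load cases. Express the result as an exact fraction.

θ(24/5) = 271343/150000000 rad

Load 1 — applied couple M₀=11 kN·m at a=4 m (b=L-a=2):
  θ_1 = (M₀x²/(2L)-M₀(x-a)+C₁)/EI  [x>a] with C₁=M₀(3b²-L²)/(6L)=-22/3 = (11·(24/5)²/(2·6)-11·((24/5)-4)+(-22/3))/20000 = 187/750000 rad
Load 2 — applied couple M₀=-16 kN·m at a=18/5 m (b=L-a=12/5):
  θ_2 = (M₀x²/(2L)-M₀(x-a)+C₁)/EI  [x>a] with C₁=M₀(3b²-L²)/(6L)=208/25 = ((-16)·(24/5)²/(2·6)-(-16)·((24/5)-(18/5))+(208/25))/20000 = -1/6250 rad
Load 3 — triangular load w₀=9 kN/m (0→w₀ over full span):
  θ_3 = -w₀(7L⁴-30L²x²+15x⁴)/(360LEI) = -9·(7·6⁴-30·6²·(24/5)²+15·(24/5)⁴)/(360·6·20000) = 20439/12500000 rad
Load 4 — applied couple M₀=-13 kN·m at a=3 m (b=L-a=3):
  θ_4 = (M₀x²/(2L)-M₀(x-a)+C₁)/EI  [x>a] with C₁=M₀(3b²-L²)/(6L)=13/4 = ((-13)·(24/5)²/(2·6)-(-13)·((24/5)-3)+(13/4))/20000 = 169/2000000 rad
Superposition: θ = Σ θ_i = 271343/150000000 rad ≈ 0.001809 rad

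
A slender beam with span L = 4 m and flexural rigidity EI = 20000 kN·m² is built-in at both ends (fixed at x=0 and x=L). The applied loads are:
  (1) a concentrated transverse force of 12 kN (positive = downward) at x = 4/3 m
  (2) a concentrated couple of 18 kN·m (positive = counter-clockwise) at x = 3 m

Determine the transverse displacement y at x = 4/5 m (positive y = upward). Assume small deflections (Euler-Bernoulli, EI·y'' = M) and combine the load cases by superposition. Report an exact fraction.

y(4/5) = -9737/67500000 m

Load 1 — point force P=12 kN at a=4/3 m (b=L-a=8/3):
  y_1 = -Pb²x²(3aL-(3a+b)x)/(6L³EI)  [x≤a] = -12·(8/3)²·(4/5)²·(3·(4/3)·4-(3·(4/3)+(8/3))·(4/5))/(6·4³·20000) = -32/421875 m
Load 2 — applied couple M₀=18 kN·m at a=3 m (b=L-a=1):
  y_2 = (R_Ax³/6 - M_Ax²/2)/EI  [x≤a] with R_A=81/16, M_A=45/8 = ((81/16)·(4/5)³/6 - (45/8)·(4/5)²/2)/20000 = -171/2500000 m
Superposition: y = Σ y_i = -9737/67500000 m ≈ -0.000144 m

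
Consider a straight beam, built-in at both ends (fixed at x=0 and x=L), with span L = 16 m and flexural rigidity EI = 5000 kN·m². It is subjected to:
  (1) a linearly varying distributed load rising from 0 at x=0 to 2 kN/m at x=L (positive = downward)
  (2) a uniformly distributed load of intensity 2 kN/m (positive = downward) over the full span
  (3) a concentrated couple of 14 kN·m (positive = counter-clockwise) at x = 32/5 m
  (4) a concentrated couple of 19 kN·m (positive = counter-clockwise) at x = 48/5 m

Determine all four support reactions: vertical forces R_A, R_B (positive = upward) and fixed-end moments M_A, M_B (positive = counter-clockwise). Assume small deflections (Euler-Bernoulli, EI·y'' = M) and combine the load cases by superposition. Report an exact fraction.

R_A = 2377/100 kN, M_A = 5062/75 kN·m, R_B = 2423/100 kN, M_B = -4613/75 kN·m

Load 1 — triangular load w₀=2 kN/m (0→w₀ over full span):
  R_A = 3w₀L/20 = 3·2·16/20 = 24/5 kN
  M_A = w₀L²/30 = 2·16²/30 = 256/15 kN·m
  R_B = 7w₀L/20 = 7·2·16/20 = 56/5 kN
  M_B = -w₀L²/20 = -2·16²/20 = -128/5 kN·m
Load 2 — uniform load w=2 kN/m over full span:
  R_A = wL/2 = 2·16/2 = 16 kN
  M_A = wL²/12 = 2·16²/12 = 128/3 kN·m
  R_B = wL/2 = 2·16/2 = 16 kN
  M_B = -wL²/12 = -2·16²/12 = -128/3 kN·m
Load 3 — applied couple M₀=14 kN·m at a=32/5 m (b=L-a=48/5):
  R_A = 6M₀ab/L³ = 6·14·(32/5)·(48/5)/16³ = 63/50 kN
  M_A = M₀b(2a-b)/L² = 14·(48/5)·(2·(32/5)-(48/5))/16² = 42/25 kN·m
  R_B = -6M₀ab/L³ = -6·14·(32/5)·(48/5)/16³ = -63/50 kN
  M_B = M₀a(2b-a)/L² = 14·(32/5)·(2·(48/5)-(32/5))/16² = 112/25 kN·m
Load 4 — applied couple M₀=19 kN·m at a=48/5 m (b=L-a=32/5):
  R_A = 6M₀ab/L³ = 6·19·(48/5)·(32/5)/16³ = 171/100 kN
  M_A = M₀b(2a-b)/L² = 19·(32/5)·(2·(48/5)-(32/5))/16² = 152/25 kN·m
  R_B = -6M₀ab/L³ = -6·19·(48/5)·(32/5)/16³ = -171/100 kN
  M_B = M₀a(2b-a)/L² = 19·(48/5)·(2·(32/5)-(48/5))/16² = 57/25 kN·m
Superposition: R_A = 2377/100 kN, M_A = 5062/75 kN·m, R_B = 2423/100 kN, M_B = -4613/75 kN·m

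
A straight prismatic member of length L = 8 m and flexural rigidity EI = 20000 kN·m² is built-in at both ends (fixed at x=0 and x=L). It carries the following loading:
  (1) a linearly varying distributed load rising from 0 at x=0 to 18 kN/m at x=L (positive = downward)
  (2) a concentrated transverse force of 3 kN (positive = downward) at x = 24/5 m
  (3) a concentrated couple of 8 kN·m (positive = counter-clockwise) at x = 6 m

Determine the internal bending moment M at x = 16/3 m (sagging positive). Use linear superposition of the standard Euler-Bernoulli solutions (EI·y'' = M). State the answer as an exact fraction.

M(16/3) = 56563/2250 kN·m

Load 1 — triangular load w₀=18 kN/m (0→w₀ over full span):
  M_1 = 3w₀Lx/20 - w₀L²/30 - w₀x³/(6L) = 3·18·8·(16/3)/20 - 18·8²/30 - 18·(16/3)³/(6·8) = 896/45 kN·m
Load 2 — point force P=3 kN at a=24/5 m (b=L-a=16/5):
  M_2 = Pa²(a+3b)(L-x)/L³ - Pa²b/L²  [x>a] = 3·(24/5)²·((24/5)+3·(16/5))·(8-(16/3))/8³ - 3·(24/5)²·(16/5)/8² = 216/125 kN·m
Load 3 — applied couple M₀=8 kN·m at a=6 m (b=L-a=2):
  M_3 = R_Ax - M_A  [x≤a] with R_A=9/8, M_A=5/2 = (9/8)·(16/3) - (5/2) = 7/2 kN·m
Superposition: M = Σ M_i = 56563/2250 kN·m ≈ 25.139111 kN·m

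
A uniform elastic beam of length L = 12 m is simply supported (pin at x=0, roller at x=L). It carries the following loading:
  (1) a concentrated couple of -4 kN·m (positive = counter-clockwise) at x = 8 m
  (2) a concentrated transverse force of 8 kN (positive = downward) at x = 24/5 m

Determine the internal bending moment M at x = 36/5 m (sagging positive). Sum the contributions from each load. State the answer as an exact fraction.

M(36/5) = 324/25 kN·m

Load 1 — applied couple M₀=-4 kN·m at a=8 m (b=L-a=4):
  M_1 = M₀x/L  [x≤a] = (-4)·(36/5)/12 = -12/5 kN·m
Load 2 — point force P=8 kN at a=24/5 m (b=L-a=36/5):
  M_2 = Pa(L-x)/L  [x>a] = 8·(24/5)·(12-(36/5))/12 = 384/25 kN·m
Superposition: M = Σ M_i = 324/25 kN·m ≈ 12.960000 kN·m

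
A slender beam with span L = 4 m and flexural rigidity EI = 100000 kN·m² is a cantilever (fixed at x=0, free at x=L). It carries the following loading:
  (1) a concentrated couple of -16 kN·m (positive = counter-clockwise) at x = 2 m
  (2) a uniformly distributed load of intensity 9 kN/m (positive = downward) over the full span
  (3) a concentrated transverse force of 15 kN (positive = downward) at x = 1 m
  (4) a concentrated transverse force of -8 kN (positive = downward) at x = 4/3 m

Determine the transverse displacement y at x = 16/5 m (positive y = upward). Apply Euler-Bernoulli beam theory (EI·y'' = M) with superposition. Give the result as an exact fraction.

Load 1 — applied couple M₀=-16 kN·m at a=2 m (b=L-a=2):
  y_1 = M₀a(2x-a)/(2EI)  [x>a] = (-16)·2·(2·(16/5)-2)/(2·100000) = -11/15625 m
Load 2 — uniform load w=9 kN/m over full span:
  y_2 = -wx²(x²-4Lx+6L²)/(24EI) = -9·(16/5)²·((16/5)²-4·4·(16/5)+6·4²)/(24·100000) = -4128/1953125 m
Load 3 — point force P=15 kN at a=1 m (b=L-a=3):
  y_3 = -Pa²(3x-a)/(6EI)  [x>a] = -15·1²·(3·(16/5)-1)/(6·100000) = -43/200000 m
Load 4 — point force P=-8 kN at a=4/3 m (b=L-a=8/3):
  y_4 = -Pa²(3x-a)/(6EI)  [x>a] = -(-8)·(4/3)²·(3·(16/5)-(4/3))/(6·100000) = 248/1265625 m
Superposition: y = Σ y_i = -28720427/10125000000 m ≈ -0.002837 m

y(16/5) = -28720427/10125000000 m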